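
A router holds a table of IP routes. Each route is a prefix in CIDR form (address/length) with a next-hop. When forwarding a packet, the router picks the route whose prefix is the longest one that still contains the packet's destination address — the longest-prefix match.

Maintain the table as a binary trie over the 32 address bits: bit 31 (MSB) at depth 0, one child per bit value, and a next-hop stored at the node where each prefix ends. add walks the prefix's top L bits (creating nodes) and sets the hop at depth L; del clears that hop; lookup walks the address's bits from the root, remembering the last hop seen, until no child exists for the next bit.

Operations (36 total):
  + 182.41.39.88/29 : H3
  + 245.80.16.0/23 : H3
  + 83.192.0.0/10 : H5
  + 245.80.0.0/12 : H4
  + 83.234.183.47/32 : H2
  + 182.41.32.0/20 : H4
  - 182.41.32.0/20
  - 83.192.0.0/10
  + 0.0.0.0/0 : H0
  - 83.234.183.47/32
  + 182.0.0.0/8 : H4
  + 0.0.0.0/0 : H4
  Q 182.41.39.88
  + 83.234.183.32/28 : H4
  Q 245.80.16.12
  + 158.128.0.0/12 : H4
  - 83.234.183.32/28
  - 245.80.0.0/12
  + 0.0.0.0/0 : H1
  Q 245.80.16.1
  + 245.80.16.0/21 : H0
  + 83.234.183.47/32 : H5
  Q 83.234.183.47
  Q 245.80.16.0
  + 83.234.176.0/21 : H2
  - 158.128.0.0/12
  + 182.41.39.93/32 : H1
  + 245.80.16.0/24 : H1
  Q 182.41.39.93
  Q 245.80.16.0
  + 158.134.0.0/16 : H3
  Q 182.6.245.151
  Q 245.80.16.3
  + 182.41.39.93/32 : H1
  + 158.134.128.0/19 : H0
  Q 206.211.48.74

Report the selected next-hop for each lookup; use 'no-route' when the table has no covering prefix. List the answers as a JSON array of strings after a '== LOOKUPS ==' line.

Apply in order:
  + 182.41.39.88/29 (H3) depth=29
  + 245.80.16.0/23 (H3) depth=23
  + 83.192.0.0/10 (H5) depth=10
  + 245.80.0.0/12 (H4) depth=12
  + 83.234.183.47/32 (H2) depth=32
  + 182.41.32.0/20 (H4) depth=20
  - 182.41.32.0/20 clear@20
  - 83.192.0.0/10 clear@10
  + 0.0.0.0/0 (H0) depth=0
  - 83.234.183.47/32 clear@32
  + 182.0.0.0/8 (H4) depth=8
  + 0.0.0.0/0 (H4) depth=0
  ? 182.41.39.88  path d0:H4→d1:-→d2:-→d3:-→d4:-→d5:-→d6:-→d7:-→d8:H4→d9:-→d10:-→d11:-→d12:-→d13:-→d14:-→d15:-→d16:-→d17:-→d18:-→d19:-→d20:-→d21:-→d22:-→d23:-→d24:-→d25:-→d26:-→d27:-→d28:-→d29:H3  best=H3
  + 83.234.183.32/28 (H4) depth=28
  ? 245.80.16.12  path d0:H4→d1:-→d2:-→d3:-→d4:-→d5:-→d6:-→d7:-→d8:-→d9:-→d10:-→d11:-→d12:H4→d13:-→d14:-→d15:-→d16:-→d17:-→d18:-→d19:-→d20:-→d21:-→d22:-→d23:H3  best=H3
  + 158.128.0.0/12 (H4) depth=12
  - 83.234.183.32/28 clear@28
  - 245.80.0.0/12 clear@12
  + 0.0.0.0/0 (H1) depth=0
  ? 245.80.16.1  path d0:H1→d1:-→d2:-→d3:-→d4:-→d5:-→d6:-→d7:-→d8:-→d9:-→d10:-→d11:-→d12:-→d13:-→d14:-→d15:-→d16:-→d17:-→d18:-→d19:-→d20:-→d21:-→d22:-→d23:H3  best=H3
  + 245.80.16.0/21 (H0) depth=21
  + 83.234.183.47/32 (H5) depth=32
  ? 83.234.183.47  path d0:H1→d1:-→d2:-→d3:-→d4:-→d5:-→d6:-→d7:-→d8:-→d9:-→d10:-→d11:-→d12:-→d13:-→d14:-→d15:-→d16:-→d17:-→d18:-→d19:-→d20:-→d21:-→d22:-→d23:-→d24:-→d25:-→d26:-→d27:-→d28:-→d29:-→d30:-→d31:-→d32:H5  best=H5
  ? 245.80.16.0  path d0:H1→d1:-→d2:-→d3:-→d4:-→d5:-→d6:-→d7:-→d8:-→d9:-→d10:-→d11:-→d12:-→d13:-→d14:-→d15:-→d16:-→d17:-→d18:-→d19:-→d20:-→d21:H0→d22:-→d23:H3  best=H3
  + 83.234.176.0/21 (H2) depth=21
  - 158.128.0.0/12 clear@12
  + 182.41.39.93/32 (H1) depth=32
  + 245.80.16.0/24 (H1) depth=24
  ? 182.41.39.93  path d0:H1→d1:-→d2:-→d3:-→d4:-→d5:-→d6:-→d7:-→d8:H4→d9:-→d10:-→d11:-→d12:-→d13:-→d14:-→d15:-→d16:-→d17:-→d18:-→d19:-→d20:-→d21:-→d22:-→d23:-→d24:-→d25:-→d26:-→d27:-→d28:-→d29:H3→d30:-→d31:-→d32:H1  best=H1
  ? 245.80.16.0  path d0:H1→d1:-→d2:-→d3:-→d4:-→d5:-→d6:-→d7:-→d8:-→d9:-→d10:-→d11:-→d12:-→d13:-→d14:-→d15:-→d16:-→d17:-→d18:-→d19:-→d20:-→d21:H0→d22:-→d23:H3→d24:H1  best=H1
  + 158.134.0.0/16 (H3) depth=16
  ? 182.6.245.151  path d0:H1→d1:-→d2:-→d3:-→d4:-→d5:-→d6:-→d7:-→d8:H4→d9:-→d10:-  best=H4
  ? 245.80.16.3  path d0:H1→d1:-→d2:-→d3:-→d4:-→d5:-→d6:-→d7:-→d8:-→d9:-→d10:-→d11:-→d12:-→d13:-→d14:-→d15:-→d16:-→d17:-→d18:-→d19:-→d20:-→d21:H0→d22:-→d23:H3→d24:H1  best=H1
  + 182.41.39.93/32 (H1) depth=32
  + 158.134.128.0/19 (H0) depth=19
  ? 206.211.48.74  path d0:H1→d1:-→d2:-  best=H1

== LOOKUPS ==
["H3","H3","H3","H5","H3","H1","H1","H4","H1","H1"]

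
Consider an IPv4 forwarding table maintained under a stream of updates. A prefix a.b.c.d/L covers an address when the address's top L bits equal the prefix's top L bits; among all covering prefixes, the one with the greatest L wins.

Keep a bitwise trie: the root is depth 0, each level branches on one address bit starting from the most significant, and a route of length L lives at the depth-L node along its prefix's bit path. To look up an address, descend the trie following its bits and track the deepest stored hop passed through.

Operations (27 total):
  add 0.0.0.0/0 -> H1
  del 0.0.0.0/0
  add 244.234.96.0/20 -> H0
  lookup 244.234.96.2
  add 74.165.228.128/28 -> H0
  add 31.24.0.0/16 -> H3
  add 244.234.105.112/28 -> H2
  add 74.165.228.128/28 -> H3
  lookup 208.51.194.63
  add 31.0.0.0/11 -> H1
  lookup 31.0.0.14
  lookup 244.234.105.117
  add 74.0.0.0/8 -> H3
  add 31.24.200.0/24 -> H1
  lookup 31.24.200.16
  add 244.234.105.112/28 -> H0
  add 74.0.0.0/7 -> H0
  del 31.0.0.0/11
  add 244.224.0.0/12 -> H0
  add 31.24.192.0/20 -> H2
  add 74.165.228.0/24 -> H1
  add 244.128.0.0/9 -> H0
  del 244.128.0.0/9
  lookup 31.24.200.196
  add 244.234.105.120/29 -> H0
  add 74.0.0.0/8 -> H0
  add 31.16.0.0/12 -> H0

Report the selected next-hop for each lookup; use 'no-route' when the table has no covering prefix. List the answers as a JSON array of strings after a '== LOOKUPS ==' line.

Trace:
  add 0.0.0.0/0 -> H1 at depth 0
  - 0.0.0.0/0 clear@0
  add 244.234.96.0/20 -> H0 at depth 20
  ? 244.234.96.2  path d0:-→d1:-→d2:-→d3:-→d4:-→d5:-→d6:-→d7:-→d8:-→d9:-→d10:-→d11:-→d12:-→d13:-→d14:-→d15:-→d16:-→d17:-→d18:-→d19:-→d20:H0  best=H0
  add 74.165.228.128/28 -> H0 at depth 28
  add 31.24.0.0/16 -> H3 at depth 16
  add 244.234.105.112/28 -> H2 at depth 28
  add 74.165.228.128/28 -> H3 at depth 28
  ? 208.51.194.63  path d0:-→d1:-→d2:-  best=no-route
  add 31.0.0.0/11 -> H1 at depth 11
  ? 31.0.0.14  path d0:-→d1:-→d2:-→d3:-→d4:-→d5:-→d6:-→d7:-→d8:-→d9:-→d10:-→d11:H1  best=H1
  ? 244.234.105.117  path d0:-→d1:-→d2:-→d3:-→d4:-→d5:-→d6:-→d7:-→d8:-→d9:-→d10:-→d11:-→d12:-→d13:-→d14:-→d15:-→d16:-→d17:-→d18:-→d19:-→d20:H0→d21:-→d22:-→d23:-→d24:-→d25:-→d26:-→d27:-→d28:H2  best=H2
  add 74.0.0.0/8 -> H3 at depth 8
  add 31.24.200.0/24 -> H1 at depth 24
  ? 31.24.200.16  path d0:-→d1:-→d2:-→d3:-→d4:-→d5:-→d6:-→d7:-→d8:-→d9:-→d10:-→d11:H1→d12:-→d13:-→d14:-→d15:-→d16:H3→d17:-→d18:-→d19:-→d20:-→d21:-→d22:-→d23:-→d24:H1  best=H1
  add 244.234.105.112/28 -> H0 at depth 28
  add 74.0.0.0/7 -> H0 at depth 7
  - 31.0.0.0/11 clear@11
  add 244.224.0.0/12 -> H0 at depth 12
  add 31.24.192.0/20 -> H2 at depth 20
  add 74.165.228.0/24 -> H1 at depth 24
  add 244.128.0.0/9 -> H0 at depth 9
  - 244.128.0.0/9 clear@9
  ? 31.24.200.196  path d0:-→d1:-→d2:-→d3:-→d4:-→d5:-→d6:-→d7:-→d8:-→d9:-→d10:-→d11:-→d12:-→d13:-→d14:-→d15:-→d16:H3→d17:-→d18:-→d19:-→d20:H2→d21:-→d22:-→d23:-→d24:H1  best=H1
  add 244.234.105.120/29 -> H0 at depth 29
  add 74.0.0.0/8 -> H0 at depth 8
  add 31.16.0.0/12 -> H0 at depth 12

== LOOKUPS ==
["H0","no-route","H1","H2","H1","H1"]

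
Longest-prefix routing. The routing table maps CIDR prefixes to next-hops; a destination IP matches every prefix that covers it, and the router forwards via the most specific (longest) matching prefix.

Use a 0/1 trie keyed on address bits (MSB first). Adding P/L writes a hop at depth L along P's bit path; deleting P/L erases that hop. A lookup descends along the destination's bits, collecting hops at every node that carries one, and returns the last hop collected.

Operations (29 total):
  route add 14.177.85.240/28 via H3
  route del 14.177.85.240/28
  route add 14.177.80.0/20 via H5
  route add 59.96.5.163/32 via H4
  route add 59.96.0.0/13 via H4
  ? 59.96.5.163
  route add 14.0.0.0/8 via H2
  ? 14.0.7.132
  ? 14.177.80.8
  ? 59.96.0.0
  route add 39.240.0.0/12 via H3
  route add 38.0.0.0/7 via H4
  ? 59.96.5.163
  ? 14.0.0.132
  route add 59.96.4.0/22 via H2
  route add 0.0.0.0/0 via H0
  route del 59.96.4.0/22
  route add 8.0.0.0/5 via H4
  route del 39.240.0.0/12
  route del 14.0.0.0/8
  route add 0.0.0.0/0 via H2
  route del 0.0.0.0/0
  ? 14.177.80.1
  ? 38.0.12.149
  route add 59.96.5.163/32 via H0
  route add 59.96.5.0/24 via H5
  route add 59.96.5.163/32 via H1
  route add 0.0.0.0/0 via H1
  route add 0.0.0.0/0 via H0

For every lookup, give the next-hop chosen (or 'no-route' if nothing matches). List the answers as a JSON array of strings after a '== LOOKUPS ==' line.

Process each operation:
  add 14.177.85.240/28 -> H3 at depth 28
  del 14.177.85.240/28 (clear depth 28)
  add 14.177.80.0/20 -> H5 at depth 20
  add 59.96.5.163/32 -> H4 at depth 32
  add 59.96.0.0/13 -> H4 at depth 13
  Q 59.96.5.163: descend 00111011011000000000010110100011 ; hops seen [H4,H4] ; pick H4
  add 14.0.0.0/8 -> H2 at depth 8
  Q 14.0.7.132: descend 00001110 ; hops seen [H2] ; pick H2
  Q 14.177.80.8: descend 000011101011000101010 ; hops seen [H2,H5] ; pick H5
  Q 59.96.0.0: descend 001110110110000000000 ; hops seen [H4] ; pick H4
  add 39.240.0.0/12 -> H3 at depth 12
  add 38.0.0.0/7 -> H4 at depth 7
  Q 59.96.5.163: descend 00111011011000000000010110100011 ; hops seen [H4,H4] ; pick H4
  Q 14.0.0.132: descend 00001110 ; hops seen [H2] ; pick H2
  add 59.96.4.0/22 -> H2 at depth 22
  add 0.0.0.0/0 -> H0 at depth 0
  del 59.96.4.0/22 (clear depth 22)
  add 8.0.0.0/5 -> H4 at depth 5
  del 39.240.0.0/12 (clear depth 12)
  del 14.0.0.0/8 (clear depth 8)
  add 0.0.0.0/0 -> H2 at depth 0
  del 0.0.0.0/0 (clear depth 0)
  Q 14.177.80.1: descend 000011101011000101010 ; hops seen [H4,H5] ; pick H5
  Q 38.0.12.149: descend 0010011 ; hops seen [H4] ; pick H4
  add 59.96.5.163/32 -> H0 at depth 32
  add 59.96.5.0/24 -> H5 at depth 24
  add 59.96.5.163/32 -> H1 at depth 32
  add 0.0.0.0/0 -> H1 at depth 0
  add 0.0.0.0/0 -> H0 at depth 0

== LOOKUPS ==
["H4","H2","H5","H4","H4","H2","H5","H4"]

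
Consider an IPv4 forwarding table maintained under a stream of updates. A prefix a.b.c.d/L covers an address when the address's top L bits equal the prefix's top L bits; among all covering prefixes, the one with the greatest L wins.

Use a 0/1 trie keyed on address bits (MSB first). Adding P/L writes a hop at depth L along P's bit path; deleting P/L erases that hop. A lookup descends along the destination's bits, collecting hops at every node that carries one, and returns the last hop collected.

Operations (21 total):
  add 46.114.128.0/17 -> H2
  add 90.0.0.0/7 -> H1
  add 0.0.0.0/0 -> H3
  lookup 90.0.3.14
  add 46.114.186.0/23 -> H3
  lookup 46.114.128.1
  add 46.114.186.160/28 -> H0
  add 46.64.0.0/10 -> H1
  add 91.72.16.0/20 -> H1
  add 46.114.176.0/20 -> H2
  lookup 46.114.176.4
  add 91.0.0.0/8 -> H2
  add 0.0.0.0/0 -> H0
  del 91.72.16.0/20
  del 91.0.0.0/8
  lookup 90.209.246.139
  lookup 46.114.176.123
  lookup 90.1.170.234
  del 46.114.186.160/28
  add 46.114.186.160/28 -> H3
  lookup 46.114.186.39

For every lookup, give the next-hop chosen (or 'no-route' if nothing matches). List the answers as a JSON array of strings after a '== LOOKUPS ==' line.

Apply in order:
  add 46.114.128.0/17 -> H2 at depth 17
  add 90.0.0.0/7 -> H1 at depth 7
  add 0.0.0.0/0 -> H3 at depth 0
  Q 90.0.3.14: descend 0101101 ; hops seen [H3,H1] ; pick H1
  add 46.114.186.0/23 -> H3 at depth 23
  Q 46.114.128.1: descend 001011100111001010 ; hops seen [H3,H2] ; pick H2
  add 46.114.186.160/28 -> H0 at depth 28
  add 46.64.0.0/10 -> H1 at depth 10
  add 91.72.16.0/20 -> H1 at depth 20
  add 46.114.176.0/20 -> H2 at depth 20
  Q 46.114.176.4: descend 00101110011100101011 ; hops seen [H3,H1,H2,H2] ; pick H2
  add 91.0.0.0/8 -> H2 at depth 8
  add 0.0.0.0/0 -> H0 at depth 0
  - 91.72.16.0/20 clear@20
  - 91.0.0.0/8 clear@8
  Q 90.209.246.139: descend 0101101 ; hops seen [H0,H1] ; pick H1
  Q 46.114.176.123: descend 00101110011100101011 ; hops seen [H0,H1,H2,H2] ; pick H2
  Q 90.1.170.234: descend 0101101 ; hops seen [H0,H1] ; pick H1
  - 46.114.186.160/28 clear@28
  add 46.114.186.160/28 -> H3 at depth 28
  Q 46.114.186.39: descend 001011100111001010111010 ; hops seen [H0,H1,H2,H2,H3] ; pick H3

== LOOKUPS ==
["H1","H2","H2","H1","H2","H1","H3"]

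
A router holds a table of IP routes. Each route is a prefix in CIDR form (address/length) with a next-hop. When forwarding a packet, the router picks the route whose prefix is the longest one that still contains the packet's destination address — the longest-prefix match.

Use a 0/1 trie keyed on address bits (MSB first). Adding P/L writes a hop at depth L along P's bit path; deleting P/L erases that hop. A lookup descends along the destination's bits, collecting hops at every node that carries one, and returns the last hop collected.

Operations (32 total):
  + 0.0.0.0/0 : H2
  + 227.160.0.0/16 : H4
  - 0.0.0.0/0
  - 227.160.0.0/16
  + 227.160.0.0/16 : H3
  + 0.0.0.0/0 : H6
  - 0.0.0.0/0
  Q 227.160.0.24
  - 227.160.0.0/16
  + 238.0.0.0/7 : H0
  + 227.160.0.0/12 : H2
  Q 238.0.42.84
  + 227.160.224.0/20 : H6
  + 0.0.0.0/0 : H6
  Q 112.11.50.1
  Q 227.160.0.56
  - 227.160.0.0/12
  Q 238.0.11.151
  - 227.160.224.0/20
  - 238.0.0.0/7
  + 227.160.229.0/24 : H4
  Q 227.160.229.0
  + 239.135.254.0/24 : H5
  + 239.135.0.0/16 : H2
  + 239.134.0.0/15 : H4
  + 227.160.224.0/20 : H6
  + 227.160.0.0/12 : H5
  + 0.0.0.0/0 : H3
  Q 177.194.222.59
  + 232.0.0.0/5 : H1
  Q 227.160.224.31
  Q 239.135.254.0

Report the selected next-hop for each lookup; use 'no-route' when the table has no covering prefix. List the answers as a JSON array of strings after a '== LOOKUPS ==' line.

Trace:
  + 0.0.0.0/0 (H2) depth=0
  + 227.160.0.0/16 (H4) depth=16
  del 0.0.0.0/0 (clear depth 0)
  del 227.160.0.0/16 (clear depth 16)
  + 227.160.0.0/16 (H3) depth=16
  + 0.0.0.0/0 (H6) depth=0
  del 0.0.0.0/0 (clear depth 0)
  lookup 227.160.0.24: bits 1110001110100000 walk d0:-→d1:-→d2:-→d3:-→d4:-→d5:-→d6:-→d7:-→d8:-→d9:-→d10:-→d11:-→d12:-→d13:-→d14:-→d15:-→d16:H3 -> H3
  del 227.160.0.0/16 (clear depth 16)
  + 238.0.0.0/7 (H0) depth=7
  + 227.160.0.0/12 (H2) depth=12
  lookup 238.0.42.84: bits 1110111 walk d0:-→d1:-→d2:-→d3:-→d4:-→d5:-→d6:-→d7:H0 -> H0
  + 227.160.224.0/20 (H6) depth=20
  + 0.0.0.0/0 (H6) depth=0
  lookup 112.11.50.1: bits ε walk d0:H6 -> H6
  lookup 227.160.0.56: bits 1110001110100000 walk d0:H6→d1:-→d2:-→d3:-→d4:-→d5:-→d6:-→d7:-→d8:-→d9:-→d10:-→d11:-→d12:H2→d13:-→d14:-→d15:-→d16:- -> H2
  del 227.160.0.0/12 (clear depth 12)
  lookup 238.0.11.151: bits 1110111 walk d0:H6→d1:-→d2:-→d3:-→d4:-→d5:-→d6:-→d7:H0 -> H0
  del 227.160.224.0/20 (clear depth 20)
  del 238.0.0.0/7 (clear depth 7)
  + 227.160.229.0/24 (H4) depth=24
  lookup 227.160.229.0: bits 111000111010000011100101 walk d0:H6→d1:-→d2:-→d3:-→d4:-→d5:-→d6:-→d7:-→d8:-→d9:-→d10:-→d11:-→d12:-→d13:-→d14:-→d15:-→d16:-→d17:-→d18:-→d19:-→d20:-→d21:-→d22:-→d23:-→d24:H4 -> H4
  + 239.135.254.0/24 (H5) depth=24
  + 239.135.0.0/16 (H2) depth=16
  + 239.134.0.0/15 (H4) depth=15
  + 227.160.224.0/20 (H6) depth=20
  + 227.160.0.0/12 (H5) depth=12
  + 0.0.0.0/0 (H3) depth=0
  lookup 177.194.222.59: bits 1 walk d0:H3→d1:- -> H3
  + 232.0.0.0/5 (H1) depth=5
  lookup 227.160.224.31: bits 111000111010000011100 walk d0:H3→d1:-→d2:-→d3:-→d4:-→d5:-→d6:-→d7:-→d8:-→d9:-→d10:-→d11:-→d12:H5→d13:-→d14:-→d15:-→d16:-→d17:-→d18:-→d19:-→d20:H6→d21:- -> H6
  lookup 239.135.254.0: bits 111011111000011111111110 walk d0:H3→d1:-→d2:-→d3:-→d4:-→d5:H1→d6:-→d7:-→d8:-→d9:-→d10:-→d11:-→d12:-→d13:-→d14:-→d15:H4→d16:H2→d17:-→d18:-→d19:-→d20:-→d21:-→d22:-→d23:-→d24:H5 -> H5

== LOOKUPS ==
["H3","H0","H6","H2","H0","H4","H3","H6","H5"]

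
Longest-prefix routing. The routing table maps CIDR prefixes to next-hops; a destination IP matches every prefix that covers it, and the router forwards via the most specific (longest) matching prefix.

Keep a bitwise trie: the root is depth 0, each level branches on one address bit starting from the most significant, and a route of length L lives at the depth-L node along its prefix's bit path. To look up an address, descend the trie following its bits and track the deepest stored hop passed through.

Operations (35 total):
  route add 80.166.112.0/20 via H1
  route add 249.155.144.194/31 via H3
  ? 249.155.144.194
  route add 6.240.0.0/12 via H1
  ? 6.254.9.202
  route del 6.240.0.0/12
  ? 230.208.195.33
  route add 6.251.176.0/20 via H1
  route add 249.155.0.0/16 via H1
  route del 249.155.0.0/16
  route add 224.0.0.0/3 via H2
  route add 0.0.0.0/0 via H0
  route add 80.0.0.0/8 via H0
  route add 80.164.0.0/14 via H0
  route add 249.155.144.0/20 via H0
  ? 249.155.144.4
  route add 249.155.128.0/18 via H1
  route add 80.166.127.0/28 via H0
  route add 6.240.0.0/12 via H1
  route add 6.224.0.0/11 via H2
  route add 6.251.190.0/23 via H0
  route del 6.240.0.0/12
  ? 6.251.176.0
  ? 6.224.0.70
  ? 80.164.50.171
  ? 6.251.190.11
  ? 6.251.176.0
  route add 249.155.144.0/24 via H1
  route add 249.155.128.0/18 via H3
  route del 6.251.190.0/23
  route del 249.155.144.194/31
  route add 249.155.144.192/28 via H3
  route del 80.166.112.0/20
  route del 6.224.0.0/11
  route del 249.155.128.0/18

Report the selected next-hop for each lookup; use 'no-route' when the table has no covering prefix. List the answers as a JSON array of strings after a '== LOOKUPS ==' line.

Apply in order:
  + 80.166.112.0/20 (H1) depth=20
  + 249.155.144.194/31 (H3) depth=31
  ? 249.155.144.194  path d0:-→d1:-→d2:-→d3:-→d4:-→d5:-→d6:-→d7:-→d8:-→d9:-→d10:-→d11:-→d12:-→d13:-→d14:-→d15:-→d16:-→d17:-→d18:-→d19:-→d20:-→d21:-→d22:-→d23:-→d24:-→d25:-→d26:-→d27:-→d28:-→d29:-→d30:-→d31:H3  best=H3
  + 6.240.0.0/12 (H1) depth=12
  ? 6.254.9.202  path d0:-→d1:-→d2:-→d3:-→d4:-→d5:-→d6:-→d7:-→d8:-→d9:-→d10:-→d11:-→d12:H1  best=H1
  - 6.240.0.0/12 clear@12
  ? 230.208.195.33  path d0:-→d1:-→d2:-→d3:-  best=no-route
  + 6.251.176.0/20 (H1) depth=20
  + 249.155.0.0/16 (H1) depth=16
  - 249.155.0.0/16 clear@16
  + 224.0.0.0/3 (H2) depth=3
  + 0.0.0.0/0 (H0) depth=0
  + 80.0.0.0/8 (H0) depth=8
  + 80.164.0.0/14 (H0) depth=14
  + 249.155.144.0/20 (H0) depth=20
  ? 249.155.144.4  path d0:H0→d1:-→d2:-→d3:H2→d4:-→d5:-→d6:-→d7:-→d8:-→d9:-→d10:-→d11:-→d12:-→d13:-→d14:-→d15:-→d16:-→d17:-→d18:-→d19:-→d20:H0→d21:-→d22:-→d23:-→d24:-  best=H0
  + 249.155.128.0/18 (H1) depth=18
  + 80.166.127.0/28 (H0) depth=28
  + 6.240.0.0/12 (H1) depth=12
  + 6.224.0.0/11 (H2) depth=11
  + 6.251.190.0/23 (H0) depth=23
  - 6.240.0.0/12 clear@12
  ? 6.251.176.0  path d0:H0→d1:-→d2:-→d3:-→d4:-→d5:-→d6:-→d7:-→d8:-→d9:-→d10:-→d11:H2→d12:-→d13:-→d14:-→d15:-→d16:-→d17:-→d18:-→d19:-→d20:H1  best=H1
  ? 6.224.0.70  path d0:H0→d1:-→d2:-→d3:-→d4:-→d5:-→d6:-→d7:-→d8:-→d9:-→d10:-→d11:H2  best=H2
  ? 80.164.50.171  path d0:H0→d1:-→d2:-→d3:-→d4:-→d5:-→d6:-→d7:-→d8:H0→d9:-→d10:-→d11:-→d12:-→d13:-→d14:H0  best=H0
  ? 6.251.190.11  path d0:H0→d1:-→d2:-→d3:-→d4:-→d5:-→d6:-→d7:-→d8:-→d9:-→d10:-→d11:H2→d12:-→d13:-→d14:-→d15:-→d16:-→d17:-→d18:-→d19:-→d20:H1→d21:-→d22:-→d23:H0  best=H0
  ? 6.251.176.0  path d0:H0→d1:-→d2:-→d3:-→d4:-→d5:-→d6:-→d7:-→d8:-→d9:-→d10:-→d11:H2→d12:-→d13:-→d14:-→d15:-→d16:-→d17:-→d18:-→d19:-→d20:H1  best=H1
  + 249.155.144.0/24 (H1) depth=24
  + 249.155.128.0/18 (H3) depth=18
  - 6.251.190.0/23 clear@23
  - 249.155.144.194/31 clear@31
  + 249.155.144.192/28 (H3) depth=28
  - 80.166.112.0/20 clear@20
  - 6.224.0.0/11 clear@11
  - 249.155.128.0/18 clear@18

== LOOKUPS ==
["H3","H1","no-route","H0","H1","H2","H0","H0","H1"]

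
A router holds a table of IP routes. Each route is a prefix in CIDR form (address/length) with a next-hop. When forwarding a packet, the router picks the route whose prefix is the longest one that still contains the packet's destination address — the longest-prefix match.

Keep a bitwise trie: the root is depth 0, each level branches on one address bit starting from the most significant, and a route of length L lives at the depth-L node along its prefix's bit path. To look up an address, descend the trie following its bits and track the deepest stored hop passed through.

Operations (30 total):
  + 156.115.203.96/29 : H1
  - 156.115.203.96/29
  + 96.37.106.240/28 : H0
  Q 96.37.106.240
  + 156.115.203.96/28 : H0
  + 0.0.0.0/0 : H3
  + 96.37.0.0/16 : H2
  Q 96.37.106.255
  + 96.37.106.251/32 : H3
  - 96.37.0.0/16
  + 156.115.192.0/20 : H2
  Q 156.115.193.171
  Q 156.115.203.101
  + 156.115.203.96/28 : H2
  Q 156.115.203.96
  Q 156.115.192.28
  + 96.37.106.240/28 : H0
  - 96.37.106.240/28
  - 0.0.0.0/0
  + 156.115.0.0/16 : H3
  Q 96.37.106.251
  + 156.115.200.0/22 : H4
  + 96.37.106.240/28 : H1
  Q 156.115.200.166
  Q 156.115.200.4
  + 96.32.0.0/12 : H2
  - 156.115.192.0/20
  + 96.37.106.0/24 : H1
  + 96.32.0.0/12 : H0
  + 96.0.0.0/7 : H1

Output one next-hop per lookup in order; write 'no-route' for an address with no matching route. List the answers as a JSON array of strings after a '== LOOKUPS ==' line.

Process each operation:
  + 156.115.203.96/29 (H1) depth=29
  del 156.115.203.96/29 (clear depth 29)
  + 96.37.106.240/28 (H0) depth=28
  ? 96.37.106.240  path d0:-→d1:-→d2:-→d3:-→d4:-→d5:-→d6:-→d7:-→d8:-→d9:-→d10:-→d11:-→d12:-→d13:-→d14:-→d15:-→d16:-→d17:-→d18:-→d19:-→d20:-→d21:-→d22:-→d23:-→d24:-→d25:-→d26:-→d27:-→d28:H0  best=H0
  + 156.115.203.96/28 (H0) depth=28
  + 0.0.0.0/0 (H3) depth=0
  + 96.37.0.0/16 (H2) depth=16
  ? 96.37.106.255  path d0:H3→d1:-→d2:-→d3:-→d4:-→d5:-→d6:-→d7:-→d8:-→d9:-→d10:-→d11:-→d12:-→d13:-→d14:-→d15:-→d16:H2→d17:-→d18:-→d19:-→d20:-→d21:-→d22:-→d23:-→d24:-→d25:-→d26:-→d27:-→d28:H0  best=H0
  + 96.37.106.251/32 (H3) depth=32
  del 96.37.0.0/16 (clear depth 16)
  + 156.115.192.0/20 (H2) depth=20
  ? 156.115.193.171  path d0:H3→d1:-→d2:-→d3:-→d4:-→d5:-→d6:-→d7:-→d8:-→d9:-→d10:-→d11:-→d12:-→d13:-→d14:-→d15:-→d16:-→d17:-→d18:-→d19:-→d20:H2  best=H2
  ? 156.115.203.101  path d0:H3→d1:-→d2:-→d3:-→d4:-→d5:-→d6:-→d7:-→d8:-→d9:-→d10:-→d11:-→d12:-→d13:-→d14:-→d15:-→d16:-→d17:-→d18:-→d19:-→d20:H2→d21:-→d22:-→d23:-→d24:-→d25:-→d26:-→d27:-→d28:H0→d29:-  best=H0
  + 156.115.203.96/28 (H2) depth=28
  ? 156.115.203.96  path d0:H3→d1:-→d2:-→d3:-→d4:-→d5:-→d6:-→d7:-→d8:-→d9:-→d10:-→d11:-→d12:-→d13:-→d14:-→d15:-→d16:-→d17:-→d18:-→d19:-→d20:H2→d21:-→d22:-→d23:-→d24:-→d25:-→d26:-→d27:-→d28:H2→d29:-  best=H2
  ? 156.115.192.28  path d0:H3→d1:-→d2:-→d3:-→d4:-→d5:-→d6:-→d7:-→d8:-→d9:-→d10:-→d11:-→d12:-→d13:-→d14:-→d15:-→d16:-→d17:-→d18:-→d19:-→d20:H2  best=H2
  + 96.37.106.240/28 (H0) depth=28
  del 96.37.106.240/28 (clear depth 28)
  del 0.0.0.0/0 (clear depth 0)
  + 156.115.0.0/16 (H3) depth=16
  ? 96.37.106.251  path d0:-→d1:-→d2:-→d3:-→d4:-→d5:-→d6:-→d7:-→d8:-→d9:-→d10:-→d11:-→d12:-→d13:-→d14:-→d15:-→d16:-→d17:-→d18:-→d19:-→d20:-→d21:-→d22:-→d23:-→d24:-→d25:-→d26:-→d27:-→d28:-→d29:-→d30:-→d31:-→d32:H3  best=H3
  + 156.115.200.0/22 (H4) depth=22
  + 96.37.106.240/28 (H1) depth=28
  ? 156.115.200.166  path d0:-→d1:-→d2:-→d3:-→d4:-→d5:-→d6:-→d7:-→d8:-→d9:-→d10:-→d11:-→d12:-→d13:-→d14:-→d15:-→d16:H3→d17:-→d18:-→d19:-→d20:H2→d21:-→d22:H4  best=H4
  ? 156.115.200.4  path d0:-→d1:-→d2:-→d3:-→d4:-→d5:-→d6:-→d7:-→d8:-→d9:-→d10:-→d11:-→d12:-→d13:-→d14:-→d15:-→d16:H3→d17:-→d18:-→d19:-→d20:H2→d21:-→d22:H4  best=H4
  + 96.32.0.0/12 (H2) depth=12
  del 156.115.192.0/20 (clear depth 20)
  + 96.37.106.0/24 (H1) depth=24
  + 96.32.0.0/12 (H0) depth=12
  + 96.0.0.0/7 (H1) depth=7

== LOOKUPS ==
["H0","H0","H2","H0","H2","H2","H3","H4","H4"]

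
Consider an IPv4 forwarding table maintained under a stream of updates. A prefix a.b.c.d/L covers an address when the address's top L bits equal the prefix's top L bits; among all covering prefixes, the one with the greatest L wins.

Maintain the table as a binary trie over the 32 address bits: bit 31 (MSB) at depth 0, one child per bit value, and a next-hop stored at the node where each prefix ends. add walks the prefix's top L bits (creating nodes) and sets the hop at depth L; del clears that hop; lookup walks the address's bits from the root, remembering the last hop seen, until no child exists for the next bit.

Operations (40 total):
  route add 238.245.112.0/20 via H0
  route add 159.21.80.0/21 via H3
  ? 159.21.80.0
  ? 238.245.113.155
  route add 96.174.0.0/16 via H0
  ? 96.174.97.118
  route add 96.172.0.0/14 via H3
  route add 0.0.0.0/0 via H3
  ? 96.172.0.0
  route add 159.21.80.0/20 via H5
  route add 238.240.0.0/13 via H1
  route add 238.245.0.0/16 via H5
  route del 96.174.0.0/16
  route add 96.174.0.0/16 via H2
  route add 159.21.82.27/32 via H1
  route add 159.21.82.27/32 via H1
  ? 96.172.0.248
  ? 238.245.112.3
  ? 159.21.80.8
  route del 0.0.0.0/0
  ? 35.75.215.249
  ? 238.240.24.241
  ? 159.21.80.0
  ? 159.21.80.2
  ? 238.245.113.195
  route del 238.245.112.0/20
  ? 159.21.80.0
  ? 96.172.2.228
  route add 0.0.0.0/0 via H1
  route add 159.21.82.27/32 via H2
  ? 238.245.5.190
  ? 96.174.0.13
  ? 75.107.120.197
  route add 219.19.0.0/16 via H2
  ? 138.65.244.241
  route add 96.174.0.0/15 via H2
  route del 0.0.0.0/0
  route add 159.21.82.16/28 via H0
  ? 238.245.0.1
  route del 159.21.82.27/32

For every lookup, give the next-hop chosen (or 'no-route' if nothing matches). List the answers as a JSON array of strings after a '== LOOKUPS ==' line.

Process each operation:
  add 238.245.112.0/20 -> H0 at depth 20
  add 159.21.80.0/21 -> H3 at depth 21
  Q 159.21.80.0: descend 100111110001010101010 ; hops seen [H3] ; pick H3
  Q 238.245.113.155: descend 11101110111101010111 ; hops seen [H0] ; pick H0
  add 96.174.0.0/16 -> H0 at depth 16
  Q 96.174.97.118: descend 0110000010101110 ; hops seen [H0] ; pick H0
  add 96.172.0.0/14 -> H3 at depth 14
  add 0.0.0.0/0 -> H3 at depth 0
  Q 96.172.0.0: descend 01100000101011 ; hops seen [H3,H3] ; pick H3
  add 159.21.80.0/20 -> H5 at depth 20
  add 238.240.0.0/13 -> H1 at depth 13
  add 238.245.0.0/16 -> H5 at depth 16
  - 96.174.0.0/16 clear@16
  add 96.174.0.0/16 -> H2 at depth 16
  add 159.21.82.27/32 -> H1 at depth 32
  add 159.21.82.27/32 -> H1 at depth 32
  Q 96.172.0.248: descend 01100000101011 ; hops seen [H3,H3] ; pick H3
  Q 238.245.112.3: descend 11101110111101010111 ; hops seen [H3,H1,H5,H0] ; pick H0
  Q 159.21.80.8: descend 1001111100010101010100 ; hops seen [H3,H5,H3] ; pick H3
  - 0.0.0.0/0 clear@0
  Q 35.75.215.249: descend 0 ; hops seen [∅] ; pick no-route
  Q 238.240.24.241: descend 1110111011110 ; hops seen [H1] ; pick H1
  Q 159.21.80.0: descend 1001111100010101010100 ; hops seen [H5,H3] ; pick H3
  Q 159.21.80.2: descend 1001111100010101010100 ; hops seen [H5,H3] ; pick H3
  Q 238.245.113.195: descend 11101110111101010111 ; hops seen [H1,H5,H0] ; pick H0
  - 238.245.112.0/20 clear@20
  Q 159.21.80.0: descend 1001111100010101010100 ; hops seen [H5,H3] ; pick H3
  Q 96.172.2.228: descend 01100000101011 ; hops seen [H3] ; pick H3
  add 0.0.0.0/0 -> H1 at depth 0
  add 159.21.82.27/32 -> H2 at depth 32
  Q 238.245.5.190: descend 11101110111101010 ; hops seen [H1,H1,H5] ; pick H5
  Q 96.174.0.13: descend 0110000010101110 ; hops seen [H1,H3,H2] ; pick H2
  Q 75.107.120.197: descend 01 ; hops seen [H1] ; pick H1
  add 219.19.0.0/16 -> H2 at depth 16
  Q 138.65.244.241: descend 100 ; hops seen [H1] ; pick H1
  add 96.174.0.0/15 -> H2 at depth 15
  - 0.0.0.0/0 clear@0
  add 159.21.82.16/28 -> H0 at depth 28
  Q 238.245.0.1: descend 11101110111101010 ; hops seen [H1,H5] ; pick H5
  - 159.21.82.27/32 clear@32

== LOOKUPS ==
["H3","H0","H0","H3","H3","H0","H3","no-route","H1","H3","H3","H0","H3","H3","H5","H2","H1","H1","H5"]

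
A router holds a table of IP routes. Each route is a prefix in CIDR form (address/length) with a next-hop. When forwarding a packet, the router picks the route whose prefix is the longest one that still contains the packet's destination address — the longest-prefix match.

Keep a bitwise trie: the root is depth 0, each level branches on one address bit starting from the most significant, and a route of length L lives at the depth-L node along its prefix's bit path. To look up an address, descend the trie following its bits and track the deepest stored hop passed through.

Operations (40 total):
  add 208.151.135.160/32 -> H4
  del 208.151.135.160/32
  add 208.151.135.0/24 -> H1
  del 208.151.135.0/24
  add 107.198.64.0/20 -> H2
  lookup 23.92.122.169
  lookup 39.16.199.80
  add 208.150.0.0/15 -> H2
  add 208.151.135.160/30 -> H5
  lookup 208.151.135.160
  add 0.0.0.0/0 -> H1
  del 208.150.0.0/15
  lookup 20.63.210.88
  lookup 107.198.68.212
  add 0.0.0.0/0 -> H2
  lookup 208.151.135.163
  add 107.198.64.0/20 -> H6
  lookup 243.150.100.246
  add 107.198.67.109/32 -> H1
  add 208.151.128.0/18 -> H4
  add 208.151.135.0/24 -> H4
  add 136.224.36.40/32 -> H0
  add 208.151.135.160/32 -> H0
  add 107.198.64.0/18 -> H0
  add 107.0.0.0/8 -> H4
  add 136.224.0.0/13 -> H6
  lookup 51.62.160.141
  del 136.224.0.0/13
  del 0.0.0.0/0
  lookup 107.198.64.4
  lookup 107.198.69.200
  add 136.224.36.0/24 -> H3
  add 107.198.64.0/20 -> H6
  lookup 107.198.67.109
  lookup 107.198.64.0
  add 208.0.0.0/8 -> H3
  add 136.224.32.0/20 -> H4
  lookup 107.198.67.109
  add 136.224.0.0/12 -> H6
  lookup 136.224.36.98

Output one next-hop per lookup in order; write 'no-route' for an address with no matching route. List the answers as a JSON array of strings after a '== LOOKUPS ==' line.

Trace:
  + 208.151.135.160/32 (H4) depth=32
  - 208.151.135.160/32 clear@32
  + 208.151.135.0/24 (H1) depth=24
  - 208.151.135.0/24 clear@24
  + 107.198.64.0/20 (H2) depth=20
  Q 23.92.122.169: descend 0 ; hops seen [∅] ; pick no-route
  Q 39.16.199.80: descend 0 ; hops seen [∅] ; pick no-route
  + 208.150.0.0/15 (H2) depth=15
  + 208.151.135.160/30 (H5) depth=30
  Q 208.151.135.160: descend 11010000100101111000011110100000 ; hops seen [H2,H5] ; pick H5
  + 0.0.0.0/0 (H1) depth=0
  - 208.150.0.0/15 clear@15
  Q 20.63.210.88: descend 0 ; hops seen [H1] ; pick H1
  Q 107.198.68.212: descend 01101011110001100100 ; hops seen [H1,H2] ; pick H2
  + 0.0.0.0/0 (H2) depth=0
  Q 208.151.135.163: descend 110100001001011110000111101000 ; hops seen [H2,H5] ; pick H5
  + 107.198.64.0/20 (H6) depth=20
  Q 243.150.100.246: descend 11 ; hops seen [H2] ; pick H2
  + 107.198.67.109/32 (H1) depth=32
  + 208.151.128.0/18 (H4) depth=18
  + 208.151.135.0/24 (H4) depth=24
  + 136.224.36.40/32 (H0) depth=32
  + 208.151.135.160/32 (H0) depth=32
  + 107.198.64.0/18 (H0) depth=18
  + 107.0.0.0/8 (H4) depth=8
  + 136.224.0.0/13 (H6) depth=13
  Q 51.62.160.141: descend 0 ; hops seen [H2] ; pick H2
  - 136.224.0.0/13 clear@13
  - 0.0.0.0/0 clear@0
  Q 107.198.64.4: descend 0110101111000110010000 ; hops seen [H4,H0,H6] ; pick H6
  Q 107.198.69.200: descend 011010111100011001000 ; hops seen [H4,H0,H6] ; pick H6
  + 136.224.36.0/24 (H3) depth=24
  + 107.198.64.0/20 (H6) depth=20
  Q 107.198.67.109: descend 01101011110001100100001101101101 ; hops seen [H4,H0,H6,H1] ; pick H1
  Q 107.198.64.0: descend 0110101111000110010000 ; hops seen [H4,H0,H6] ; pick H6
  + 208.0.0.0/8 (H3) depth=8
  + 136.224.32.0/20 (H4) depth=20
  Q 107.198.67.109: descend 01101011110001100100001101101101 ; hops seen [H4,H0,H6,H1] ; pick H1
  + 136.224.0.0/12 (H6) depth=12
  Q 136.224.36.98: descend 1000100011100000001001000 ; hops seen [H6,H4,H3] ; pick H3

== LOOKUPS ==
["no-route","no-route","H5","H1","H2","H5","H2","H2","H6","H6","H1","H6","H1","H3"]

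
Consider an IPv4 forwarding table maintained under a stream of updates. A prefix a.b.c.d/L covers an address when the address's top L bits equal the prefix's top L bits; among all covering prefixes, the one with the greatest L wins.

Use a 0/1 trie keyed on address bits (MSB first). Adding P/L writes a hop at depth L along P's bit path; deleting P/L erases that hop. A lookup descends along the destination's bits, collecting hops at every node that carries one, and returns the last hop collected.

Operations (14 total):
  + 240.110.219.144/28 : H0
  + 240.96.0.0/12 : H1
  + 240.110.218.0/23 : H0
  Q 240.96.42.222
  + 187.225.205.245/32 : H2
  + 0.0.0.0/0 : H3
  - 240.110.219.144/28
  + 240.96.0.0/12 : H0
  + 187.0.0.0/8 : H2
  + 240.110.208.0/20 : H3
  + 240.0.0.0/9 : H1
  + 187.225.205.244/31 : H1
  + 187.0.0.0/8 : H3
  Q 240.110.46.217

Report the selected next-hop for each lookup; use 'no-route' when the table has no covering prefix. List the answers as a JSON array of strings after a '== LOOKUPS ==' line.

Trace:
  add 240.110.219.144/28 -> H0 at depth 28
  add 240.96.0.0/12 -> H1 at depth 12
  add 240.110.218.0/23 -> H0 at depth 23
  ? 240.96.42.222  path d0:-→d1:-→d2:-→d3:-→d4:-→d5:-→d6:-→d7:-→d8:-→d9:-→d10:-→d11:-→d12:H1  best=H1
  add 187.225.205.245/32 -> H2 at depth 32
  add 0.0.0.0/0 -> H3 at depth 0
  - 240.110.219.144/28 clear@28
  add 240.96.0.0/12 -> H0 at depth 12
  add 187.0.0.0/8 -> H2 at depth 8
  add 240.110.208.0/20 -> H3 at depth 20
  add 240.0.0.0/9 -> H1 at depth 9
  add 187.225.205.244/31 -> H1 at depth 31
  add 187.0.0.0/8 -> H3 at depth 8
  ? 240.110.46.217  path d0:H3→d1:-→d2:-→d3:-→d4:-→d5:-→d6:-→d7:-→d8:-→d9:H1→d10:-→d11:-→d12:H0→d13:-→d14:-→d15:-→d16:-  best=H0

== LOOKUPS ==
["H1","H0"]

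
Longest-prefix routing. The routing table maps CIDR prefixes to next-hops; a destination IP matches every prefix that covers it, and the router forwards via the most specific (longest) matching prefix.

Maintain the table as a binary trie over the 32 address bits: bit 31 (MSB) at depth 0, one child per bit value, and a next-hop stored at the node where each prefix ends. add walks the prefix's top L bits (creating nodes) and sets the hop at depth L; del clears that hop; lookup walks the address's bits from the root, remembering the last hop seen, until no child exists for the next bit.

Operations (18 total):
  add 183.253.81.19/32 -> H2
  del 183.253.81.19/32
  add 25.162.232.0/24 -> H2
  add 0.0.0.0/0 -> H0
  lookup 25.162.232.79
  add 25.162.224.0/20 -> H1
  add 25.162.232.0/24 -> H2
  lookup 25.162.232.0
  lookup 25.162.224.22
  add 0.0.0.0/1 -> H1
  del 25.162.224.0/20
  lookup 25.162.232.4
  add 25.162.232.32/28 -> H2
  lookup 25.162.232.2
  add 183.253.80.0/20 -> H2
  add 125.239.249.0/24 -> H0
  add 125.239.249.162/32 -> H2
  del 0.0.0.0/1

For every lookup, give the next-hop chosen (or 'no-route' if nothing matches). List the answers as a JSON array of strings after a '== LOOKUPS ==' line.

Trace:
  + 183.253.81.19/32 (H2) depth=32
  del 183.253.81.19/32 (clear depth 32)
  + 25.162.232.0/24 (H2) depth=24
  + 0.0.0.0/0 (H0) depth=0
  lookup 25.162.232.79: bits 000110011010001011101000 walk d0:H0→d1:-→d2:-→d3:-→d4:-→d5:-→d6:-→d7:-→d8:-→d9:-→d10:-→d11:-→d12:-→d13:-→d14:-→d15:-→d16:-→d17:-→d18:-→d19:-→d20:-→d21:-→d22:-→d23:-→d24:H2 -> H2
  + 25.162.224.0/20 (H1) depth=20
  + 25.162.232.0/24 (H2) depth=24
  lookup 25.162.232.0: bits 000110011010001011101000 walk d0:H0→d1:-→d2:-→d3:-→d4:-→d5:-→d6:-→d7:-→d8:-→d9:-→d10:-→d11:-→d12:-→d13:-→d14:-→d15:-→d16:-→d17:-→d18:-→d19:-→d20:H1→d21:-→d22:-→d23:-→d24:H2 -> H2
  lookup 25.162.224.22: bits 00011001101000101110 walk d0:H0→d1:-→d2:-→d3:-→d4:-→d5:-→d6:-→d7:-→d8:-→d9:-→d10:-→d11:-→d12:-→d13:-→d14:-→d15:-→d16:-→d17:-→d18:-→d19:-→d20:H1 -> H1
  + 0.0.0.0/1 (H1) depth=1
  del 25.162.224.0/20 (clear depth 20)
  lookup 25.162.232.4: bits 000110011010001011101000 walk d0:H0→d1:H1→d2:-→d3:-→d4:-→d5:-→d6:-→d7:-→d8:-→d9:-→d10:-→d11:-→d12:-→d13:-→d14:-→d15:-→d16:-→d17:-→d18:-→d19:-→d20:-→d21:-→d22:-→d23:-→d24:H2 -> H2
  + 25.162.232.32/28 (H2) depth=28
  lookup 25.162.232.2: bits 00011001101000101110100000 walk d0:H0→d1:H1→d2:-→d3:-→d4:-→d5:-→d6:-→d7:-→d8:-→d9:-→d10:-→d11:-→d12:-→d13:-→d14:-→d15:-→d16:-→d17:-→d18:-→d19:-→d20:-→d21:-→d22:-→d23:-→d24:H2→d25:-→d26:- -> H2
  + 183.253.80.0/20 (H2) depth=20
  + 125.239.249.0/24 (H0) depth=24
  + 125.239.249.162/32 (H2) depth=32
  del 0.0.0.0/1 (clear depth 1)

== LOOKUPS ==
["H2","H2","H1","H2","H2"]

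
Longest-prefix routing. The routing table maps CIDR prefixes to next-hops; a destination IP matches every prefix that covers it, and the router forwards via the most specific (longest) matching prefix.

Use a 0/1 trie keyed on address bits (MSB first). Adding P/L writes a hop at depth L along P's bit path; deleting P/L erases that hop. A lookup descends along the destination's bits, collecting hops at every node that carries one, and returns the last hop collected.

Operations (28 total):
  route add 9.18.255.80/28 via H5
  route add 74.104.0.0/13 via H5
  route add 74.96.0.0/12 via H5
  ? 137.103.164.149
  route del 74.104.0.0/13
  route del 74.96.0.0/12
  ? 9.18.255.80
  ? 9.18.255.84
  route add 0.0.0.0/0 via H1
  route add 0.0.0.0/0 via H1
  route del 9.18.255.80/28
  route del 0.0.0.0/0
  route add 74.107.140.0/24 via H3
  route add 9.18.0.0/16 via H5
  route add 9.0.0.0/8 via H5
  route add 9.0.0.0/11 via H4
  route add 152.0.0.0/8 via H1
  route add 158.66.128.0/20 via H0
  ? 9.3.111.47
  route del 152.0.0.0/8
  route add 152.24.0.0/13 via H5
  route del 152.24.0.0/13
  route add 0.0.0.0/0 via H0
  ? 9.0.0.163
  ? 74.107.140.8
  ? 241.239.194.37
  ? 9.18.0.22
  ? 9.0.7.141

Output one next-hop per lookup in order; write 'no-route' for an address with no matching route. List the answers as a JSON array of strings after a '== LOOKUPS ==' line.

Process each operation:
  add 9.18.255.80/28 -> H5 at depth 28
  add 74.104.0.0/13 -> H5 at depth 13
  add 74.96.0.0/12 -> H5 at depth 12
  Q 137.103.164.149: descend ε ; hops seen [∅] ; pick no-route
  - 74.104.0.0/13 clear@13
  - 74.96.0.0/12 clear@12
  Q 9.18.255.80: descend 0000100100010010111111110101 ; hops seen [H5] ; pick H5
  Q 9.18.255.84: descend 0000100100010010111111110101 ; hops seen [H5] ; pick H5
  add 0.0.0.0/0 -> H1 at depth 0
  add 0.0.0.0/0 -> H1 at depth 0
  - 9.18.255.80/28 clear@28
  - 0.0.0.0/0 clear@0
  add 74.107.140.0/24 -> H3 at depth 24
  add 9.18.0.0/16 -> H5 at depth 16
  add 9.0.0.0/8 -> H5 at depth 8
  add 9.0.0.0/11 -> H4 at depth 11
  add 152.0.0.0/8 -> H1 at depth 8
  add 158.66.128.0/20 -> H0 at depth 20
  Q 9.3.111.47: descend 00001001000 ; hops seen [H5,H4] ; pick H4
  - 152.0.0.0/8 clear@8
  add 152.24.0.0/13 -> H5 at depth 13
  - 152.24.0.0/13 clear@13
  add 0.0.0.0/0 -> H0 at depth 0
  Q 9.0.0.163: descend 00001001000 ; hops seen [H0,H5,H4] ; pick H4
  Q 74.107.140.8: descend 010010100110101110001100 ; hops seen [H0,H3] ; pick H3
  Q 241.239.194.37: descend 1 ; hops seen [H0] ; pick H0
  Q 9.18.0.22: descend 0000100100010010 ; hops seen [H0,H5,H4,H5] ; pick H5
  Q 9.0.7.141: descend 00001001000 ; hops seen [H0,H5,H4] ; pick H4

== LOOKUPS ==
["no-route","H5","H5","H4","H4","H3","H0","H5","H4"]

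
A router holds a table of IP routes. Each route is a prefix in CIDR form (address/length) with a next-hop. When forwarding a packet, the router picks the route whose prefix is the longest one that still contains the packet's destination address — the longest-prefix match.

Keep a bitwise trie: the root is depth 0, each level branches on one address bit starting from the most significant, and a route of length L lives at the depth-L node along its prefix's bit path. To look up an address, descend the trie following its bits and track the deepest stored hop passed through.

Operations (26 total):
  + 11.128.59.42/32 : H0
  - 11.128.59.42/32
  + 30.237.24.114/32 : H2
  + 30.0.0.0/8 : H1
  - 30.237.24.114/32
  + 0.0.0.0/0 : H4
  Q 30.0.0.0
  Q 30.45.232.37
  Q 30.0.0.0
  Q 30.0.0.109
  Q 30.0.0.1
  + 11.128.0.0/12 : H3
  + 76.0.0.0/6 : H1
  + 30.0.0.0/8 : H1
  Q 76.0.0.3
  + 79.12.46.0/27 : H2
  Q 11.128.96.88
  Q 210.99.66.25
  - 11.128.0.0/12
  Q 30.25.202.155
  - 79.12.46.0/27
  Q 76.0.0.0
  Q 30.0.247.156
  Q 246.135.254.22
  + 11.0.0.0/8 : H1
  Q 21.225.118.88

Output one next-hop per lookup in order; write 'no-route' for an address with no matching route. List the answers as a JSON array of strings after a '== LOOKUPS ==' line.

Trace:
  + 11.128.59.42/32 (H0) depth=32
  del 11.128.59.42/32 (clear depth 32)
  + 30.237.24.114/32 (H2) depth=32
  + 30.0.0.0/8 (H1) depth=8
  del 30.237.24.114/32 (clear depth 32)
  + 0.0.0.0/0 (H4) depth=0
  lookup 30.0.0.0: bits 00011110 walk d0:H4→d1:-→d2:-→d3:-→d4:-→d5:-→d6:-→d7:-→d8:H1 -> H1
  lookup 30.45.232.37: bits 00011110 walk d0:H4→d1:-→d2:-→d3:-→d4:-→d5:-→d6:-→d7:-→d8:H1 -> H1
  lookup 30.0.0.0: bits 00011110 walk d0:H4→d1:-→d2:-→d3:-→d4:-→d5:-→d6:-→d7:-→d8:H1 -> H1
  lookup 30.0.0.109: bits 00011110 walk d0:H4→d1:-→d2:-→d3:-→d4:-→d5:-→d6:-→d7:-→d8:H1 -> H1
  lookup 30.0.0.1: bits 00011110 walk d0:H4→d1:-→d2:-→d3:-→d4:-→d5:-→d6:-→d7:-→d8:H1 -> H1
  + 11.128.0.0/12 (H3) depth=12
  + 76.0.0.0/6 (H1) depth=6
  + 30.0.0.0/8 (H1) depth=8
  lookup 76.0.0.3: bits 010011 walk d0:H4→d1:-→d2:-→d3:-→d4:-→d5:-→d6:H1 -> H1
  + 79.12.46.0/27 (H2) depth=27
  lookup 11.128.96.88: bits 00001011100000000 walk d0:H4→d1:-→d2:-→d3:-→d4:-→d5:-→d6:-→d7:-→d8:-→d9:-→d10:-→d11:-→d12:H3→d13:-→d14:-→d15:-→d16:-→d17:- -> H3
  lookup 210.99.66.25: bits ε walk d0:H4 -> H4
  del 11.128.0.0/12 (clear depth 12)
  lookup 30.25.202.155: bits 00011110 walk d0:H4→d1:-→d2:-→d3:-→d4:-→d5:-→d6:-→d7:-→d8:H1 -> H1
  del 79.12.46.0/27 (clear depth 27)
  lookup 76.0.0.0: bits 010011 walk d0:H4→d1:-→d2:-→d3:-→d4:-→d5:-→d6:H1 -> H1
  lookup 30.0.247.156: bits 00011110 walk d0:H4→d1:-→d2:-→d3:-→d4:-→d5:-→d6:-→d7:-→d8:H1 -> H1
  lookup 246.135.254.22: bits ε walk d0:H4 -> H4
  + 11.0.0.0/8 (H1) depth=8
  lookup 21.225.118.88: bits 0001 walk d0:H4→d1:-→d2:-→d3:-→d4:- -> H4

== LOOKUPS ==
["H1","H1","H1","H1","H1","H1","H3","H4","H1","H1","H1","H4","H4"]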